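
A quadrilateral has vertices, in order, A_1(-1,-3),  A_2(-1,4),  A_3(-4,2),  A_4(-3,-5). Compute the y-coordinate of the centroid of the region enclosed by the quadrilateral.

-11/37

Apply the shoelace (surveyor's) formula. First the cross-terms c_i = x_i·y_{i+1} − x_{i+1}·y_i:
  -7, 14, 26, 4  ⇒  2A = 37, A = 18.5.
Then Σ (y_i + y_{i+1})·c_i = -33, so ȳ = -33 / (6·18.5) = -11/37.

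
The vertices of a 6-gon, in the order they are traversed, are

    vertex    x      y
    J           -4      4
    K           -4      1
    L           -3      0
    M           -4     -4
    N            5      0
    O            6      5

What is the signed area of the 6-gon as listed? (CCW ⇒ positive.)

Σ = (12) + (3) + (12) + (20) + (25) + (44) = 116
Signed area = Σ/2 = 58 (positive ⇒ counter-clockwise traversal).

58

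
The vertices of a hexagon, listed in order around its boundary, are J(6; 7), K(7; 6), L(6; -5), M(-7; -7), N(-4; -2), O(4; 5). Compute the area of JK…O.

94.5

Σ = (-13) + (-71) + (-77) + (-14) + (-12) + (-2) = -189
Area = |Σ|/2 = 94.5.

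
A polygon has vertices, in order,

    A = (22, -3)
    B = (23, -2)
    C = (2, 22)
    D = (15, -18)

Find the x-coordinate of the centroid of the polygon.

172/13

Apply Gauss's area formula. First the cross-terms c_i = x_i·y_{i+1} − x_{i+1}·y_i:
  25, 510, -366, 351  ⇒  2A = 520, A = 260.
Then Σ (x_i + x_{i+1})·c_i = 20640, so x̄ = 20640 / (6·260) = 172/13.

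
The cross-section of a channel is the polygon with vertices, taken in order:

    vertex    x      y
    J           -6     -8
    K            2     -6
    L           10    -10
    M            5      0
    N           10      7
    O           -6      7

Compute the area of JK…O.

189.5

Apply the surveyor's formula: 2A = Σ (x_i·y_{i+1} − x_{i+1}·y_i), indices taken mod 6.
J→K: (-6)(-6) − (2)(-8) = 52
K→L: (2)(-10) − (10)(-6) = 40
L→M: (10)(0) − (5)(-10) = 50
M→N: (5)(7) − (10)(0) = 35
N→O: (10)(7) − (-6)(7) = 112
O→J: (-6)(-8) − (-6)(7) = 90
Σ = 379
Area = |Σ|/2 = 189.5.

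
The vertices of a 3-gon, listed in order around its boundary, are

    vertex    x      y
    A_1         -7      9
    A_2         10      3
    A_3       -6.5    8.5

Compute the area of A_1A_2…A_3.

2.75

Σ = (-111) + (104.5) + (1) = -5.5
Area = |Σ|/2 = 2.75.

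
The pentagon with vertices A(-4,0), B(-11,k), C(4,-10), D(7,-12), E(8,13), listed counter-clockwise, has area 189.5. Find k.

-1

Write out the shoelace sum; only the two edges meeting at B involve k:
2·Area = [((-4)·k − (-11)·0) + ((-11)·(-10) − 4·k)] + 261
       = -8·k + 371 = 379
⇒ k = -1.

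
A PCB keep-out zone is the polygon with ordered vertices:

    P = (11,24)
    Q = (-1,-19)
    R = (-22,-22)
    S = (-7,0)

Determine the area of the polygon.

Apply Gauss's area formula: 2A = Σ (x_i·y_{i+1} − x_{i+1}·y_i), indices taken mod 4.
Σ = (-185) + (-396) + (-154) + (-168) = -903
Area = |Σ|/2 = 451.5.

451.5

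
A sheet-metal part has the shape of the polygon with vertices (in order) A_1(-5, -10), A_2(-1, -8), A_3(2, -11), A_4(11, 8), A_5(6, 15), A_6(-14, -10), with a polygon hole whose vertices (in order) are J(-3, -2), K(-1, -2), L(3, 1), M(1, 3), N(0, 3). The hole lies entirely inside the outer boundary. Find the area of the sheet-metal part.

261

Outer boundary:
Cross-terms: 30, 27, 137, 117, 150, 90  ⇒  Σ = 551
Area = |Σ|/2 = 275.5.
Hole:
Apply the surveyor's formula: 2A = Σ (x_i·y_{i+1} − x_{i+1}·y_i), indices taken mod 5.
Cross-terms: 4, 5, 8, 3, 9  ⇒  Σ = 29
Area = |Σ|/2 = 14.5.
Net area = 275.5 − 14.5 = 261.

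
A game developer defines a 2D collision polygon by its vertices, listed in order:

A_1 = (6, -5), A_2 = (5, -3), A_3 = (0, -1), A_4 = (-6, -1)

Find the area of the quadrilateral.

Apply the shoelace (surveyor's) formula: 2A = Σ (x_i·y_{i+1} − x_{i+1}·y_i), indices taken mod 4.
Σ = (7) + (-5) + (-6) + (36) = 32
Area = |Σ|/2 = 16.

16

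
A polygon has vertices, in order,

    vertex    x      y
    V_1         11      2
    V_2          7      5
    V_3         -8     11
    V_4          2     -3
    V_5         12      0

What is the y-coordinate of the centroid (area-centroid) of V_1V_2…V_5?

141/44

Apply the shoelace (surveyor's) formula. First the cross-terms c_i = x_i·y_{i+1} − x_{i+1}·y_i:
  41, 117, 2, 36, 24  ⇒  2A = 220, A = 110.
Then Σ (y_i + y_{i+1})·c_i = 2115, so ȳ = 2115 / (6·110) = 141/44.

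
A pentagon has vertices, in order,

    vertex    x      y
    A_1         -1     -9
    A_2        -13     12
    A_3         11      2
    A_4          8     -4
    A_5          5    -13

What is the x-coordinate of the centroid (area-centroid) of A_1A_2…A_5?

38/163

Apply the shoelace (surveyor's) formula. First the cross-terms c_i = x_i·y_{i+1} − x_{i+1}·y_i:
  -129, -158, -60, -84, -58  ⇒  2A = -489, A = -244.5.
Then Σ (x_i + x_{i+1})·c_i = -342, so x̄ = -342 / (6·(-244.5)) = 38/163.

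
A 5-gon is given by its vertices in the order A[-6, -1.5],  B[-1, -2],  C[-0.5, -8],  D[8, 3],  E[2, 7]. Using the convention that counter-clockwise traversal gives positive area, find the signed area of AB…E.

84.5

Apply the surveyor's formula: 2A = Σ (x_i·y_{i+1} − x_{i+1}·y_i), indices taken mod 5.
Cross-terms: 10.5, 7, 62.5, 50, 39  ⇒  Σ = 169
Signed area = Σ/2 = 84.5 (positive ⇒ counter-clockwise traversal).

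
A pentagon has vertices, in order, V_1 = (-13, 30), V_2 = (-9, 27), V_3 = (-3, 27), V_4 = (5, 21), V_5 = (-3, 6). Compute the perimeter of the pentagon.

64

|V_1V_2| = √((4)² + (-3)²) = √25 = 5
|V_2V_3| = √((6)² + (0)²) = √36 = 6
|V_3V_4| = √((8)² + (-6)²) = √100 = 10
|V_4V_5| = √((-8)² + (-15)²) = √289 = 17
|V_5V_1| = √((-10)² + (24)²) = √676 = 26
Perimeter = 5 + 6 + 10 + 17 + 26 = 64.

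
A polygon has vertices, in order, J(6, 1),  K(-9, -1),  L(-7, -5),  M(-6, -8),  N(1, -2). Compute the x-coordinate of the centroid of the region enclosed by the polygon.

Apply the surveyor's formula. First the cross-terms c_i = x_i·y_{i+1} − x_{i+1}·y_i:
  3, 38, 26, 20, 13  ⇒  2A = 100, A = 50.
Then Σ (x_i + x_{i+1})·c_i = -964, so x̄ = -964 / (6·50) = -241/75.

-241/75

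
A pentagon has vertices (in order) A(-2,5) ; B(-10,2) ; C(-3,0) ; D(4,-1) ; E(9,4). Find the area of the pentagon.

Apply the shoelace (surveyor's) formula: 2A = Σ (x_i·y_{i+1} − x_{i+1}·y_i), indices taken mod 5.
Σ = (46) + (6) + (3) + (25) + (53) = 133
Area = |Σ|/2 = 66.5.

66.5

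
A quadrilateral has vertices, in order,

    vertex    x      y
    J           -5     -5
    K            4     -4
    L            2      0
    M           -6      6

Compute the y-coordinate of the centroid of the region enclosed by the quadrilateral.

Apply the shoelace (surveyor's) formula. First the cross-terms c_i = x_i·y_{i+1} − x_{i+1}·y_i:
  40, 8, 12, 60  ⇒  2A = 120, A = 60.
Then Σ (y_i + y_{i+1})·c_i = -260, so ȳ = -260 / (6·60) = -13/18.

-13/18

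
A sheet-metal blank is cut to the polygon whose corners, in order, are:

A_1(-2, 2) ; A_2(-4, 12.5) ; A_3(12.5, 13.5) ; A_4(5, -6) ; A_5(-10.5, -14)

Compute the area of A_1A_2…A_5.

275.875

A_1→A_2: (-2)(12.5) − (-4)(2) = -17
A_2→A_3: (-4)(13.5) − (12.5)(12.5) = -210.25
A_3→A_4: (12.5)(-6) − (5)(13.5) = -142.5
A_4→A_5: (5)(-14) − (-10.5)(-6) = -133
A_5→A_1: (-10.5)(2) − (-2)(-14) = -49
Σ = -551.75
Area = |Σ|/2 = 275.875.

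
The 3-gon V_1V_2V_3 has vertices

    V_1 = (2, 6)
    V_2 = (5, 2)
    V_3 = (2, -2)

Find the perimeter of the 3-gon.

18

|V_1V_2| = √((3)² + (-4)²) = √25 = 5
|V_2V_3| = √((-3)² + (-4)²) = √25 = 5
|V_3V_1| = √((0)² + (8)²) = √64 = 8
Perimeter = 5 + 5 + 8 = 18.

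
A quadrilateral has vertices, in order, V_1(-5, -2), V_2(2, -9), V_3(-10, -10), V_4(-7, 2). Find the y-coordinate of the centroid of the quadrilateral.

Apply the shoelace formula. First the cross-terms c_i = x_i·y_{i+1} − x_{i+1}·y_i:
  49, -110, -90, 24  ⇒  2A = -127, A = -63.5.
Then Σ (y_i + y_{i+1})·c_i = 2271, so ȳ = 2271 / (6·(-63.5)) = -757/127.

-757/127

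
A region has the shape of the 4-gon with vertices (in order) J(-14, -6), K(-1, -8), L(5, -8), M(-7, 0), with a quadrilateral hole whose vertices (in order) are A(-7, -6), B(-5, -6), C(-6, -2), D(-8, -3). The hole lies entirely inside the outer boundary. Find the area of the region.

Outer boundary:
Σ = (106) + (48) + (-56) + (42) = 140
Area = |Σ|/2 = 70.
Hole:
Apply Gauss's area formula: 2A = Σ (x_i·y_{i+1} − x_{i+1}·y_i), indices taken mod 4.
Σ = (12) + (-26) + (2) + (27) = 15
Area = |Σ|/2 = 7.5.
Net area = 70 − 7.5 = 62.5.

62.5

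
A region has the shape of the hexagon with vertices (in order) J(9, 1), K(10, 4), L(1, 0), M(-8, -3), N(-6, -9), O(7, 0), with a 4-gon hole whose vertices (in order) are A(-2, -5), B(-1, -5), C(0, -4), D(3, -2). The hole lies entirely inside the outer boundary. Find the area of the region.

Outer boundary:
Apply Gauss's area formula: 2A = Σ (x_i·y_{i+1} − x_{i+1}·y_i), indices taken mod 6.
Σ = (26) + (-4) + (-3) + (54) + (63) + (7) = 143
Area = |Σ|/2 = 71.5.
Hole:
A→B: (-2)(-5) − (-1)(-5) = 5
B→C: (-1)(-4) − (0)(-5) = 4
C→D: (0)(-2) − (3)(-4) = 12
D→A: (3)(-5) − (-2)(-2) = -19
Σ = 2
Area = |Σ|/2 = 1.
Net area = 71.5 − 1 = 70.5.

70.5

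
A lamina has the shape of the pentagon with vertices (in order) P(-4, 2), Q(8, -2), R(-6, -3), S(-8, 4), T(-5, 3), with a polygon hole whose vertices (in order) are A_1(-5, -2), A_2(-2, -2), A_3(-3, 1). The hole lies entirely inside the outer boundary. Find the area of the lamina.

42.5

Outer boundary:
Apply the shoelace (surveyor's) formula: 2A = Σ (x_i·y_{i+1} − x_{i+1}·y_i), indices taken mod 5.
Σ = (-8) + (-36) + (-48) + (-4) + (2) = -94
Area = |Σ|/2 = 47.
Hole:
Σ = (6) + (-8) + (11) = 9
Area = |Σ|/2 = 4.5.
Net area = 47 − 4.5 = 42.5.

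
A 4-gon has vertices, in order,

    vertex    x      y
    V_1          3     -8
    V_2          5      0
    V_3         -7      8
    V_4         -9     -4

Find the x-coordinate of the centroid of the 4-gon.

Apply the surveyor's formula. First the cross-terms c_i = x_i·y_{i+1} − x_{i+1}·y_i:
  40, 40, 100, 84  ⇒  2A = 264, A = 132.
Then Σ (x_i + x_{i+1})·c_i = -1864, so x̄ = -1864 / (6·132) = -233/99.

-233/99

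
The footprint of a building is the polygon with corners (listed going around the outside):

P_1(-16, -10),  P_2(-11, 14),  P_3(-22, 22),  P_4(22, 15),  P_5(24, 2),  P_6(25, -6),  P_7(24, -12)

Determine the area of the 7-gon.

Apply the shoelace formula: 2A = Σ (x_i·y_{i+1} − x_{i+1}·y_i), indices taken mod 7.
P_1→P_2: (-16)(14) − (-11)(-10) = -334
P_2→P_3: (-11)(22) − (-22)(14) = 66
P_3→P_4: (-22)(15) − (22)(22) = -814
P_4→P_5: (22)(2) − (24)(15) = -316
P_5→P_6: (24)(-6) − (25)(2) = -194
P_6→P_7: (25)(-12) − (24)(-6) = -156
P_7→P_1: (24)(-10) − (-16)(-12) = -432
Σ = -2180
Area = |Σ|/2 = 1090.

1090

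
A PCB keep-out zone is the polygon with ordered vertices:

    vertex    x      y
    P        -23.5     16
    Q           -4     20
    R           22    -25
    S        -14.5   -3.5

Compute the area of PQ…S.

P→Q: (-23.5)(20) − (-4)(16) = -406
Q→R: (-4)(-25) − (22)(20) = -340
R→S: (22)(-3.5) − (-14.5)(-25) = -439.5
S→P: (-14.5)(16) − (-23.5)(-3.5) = -314.25
Σ = -1499.75
Area = |Σ|/2 = 749.875.

749.875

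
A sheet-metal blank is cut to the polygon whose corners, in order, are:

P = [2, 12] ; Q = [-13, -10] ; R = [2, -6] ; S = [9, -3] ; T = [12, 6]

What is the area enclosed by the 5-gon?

P→Q: (2)(-10) − (-13)(12) = 136
Q→R: (-13)(-6) − (2)(-10) = 98
R→S: (2)(-3) − (9)(-6) = 48
S→T: (9)(6) − (12)(-3) = 90
T→P: (12)(12) − (2)(6) = 132
Σ = 504
Area = |Σ|/2 = 252.

252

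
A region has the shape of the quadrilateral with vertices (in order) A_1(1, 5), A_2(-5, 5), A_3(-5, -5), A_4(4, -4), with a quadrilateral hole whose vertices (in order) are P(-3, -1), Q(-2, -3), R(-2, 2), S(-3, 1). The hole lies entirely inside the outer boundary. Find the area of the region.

68.5

Outer boundary:
Cross-terms: 30, 50, 40, 24  ⇒  Σ = 144
Area = |Σ|/2 = 72.
Hole:
Apply Gauss's area formula: 2A = Σ (x_i·y_{i+1} − x_{i+1}·y_i), indices taken mod 4.
P→Q: (-3)(-3) − (-2)(-1) = 7
Q→R: (-2)(2) − (-2)(-3) = -10
R→S: (-2)(1) − (-3)(2) = 4
S→P: (-3)(-1) − (-3)(1) = 6
Σ = 7
Area = |Σ|/2 = 3.5.
Net area = 72 − 3.5 = 68.5.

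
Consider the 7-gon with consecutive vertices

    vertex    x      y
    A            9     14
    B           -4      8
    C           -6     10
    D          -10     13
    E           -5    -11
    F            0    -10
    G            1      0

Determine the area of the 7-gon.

203.5

Σ = (128) + (8) + (22) + (175) + (50) + (10) + (14) = 407
Area = |Σ|/2 = 203.5.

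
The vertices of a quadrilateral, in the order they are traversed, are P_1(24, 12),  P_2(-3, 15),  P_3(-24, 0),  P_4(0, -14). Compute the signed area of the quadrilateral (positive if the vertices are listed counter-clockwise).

Apply Gauss's area formula: 2A = Σ (x_i·y_{i+1} − x_{i+1}·y_i), indices taken mod 4.
P_1→P_2: (24)(15) − (-3)(12) = 396
P_2→P_3: (-3)(0) − (-24)(15) = 360
P_3→P_4: (-24)(-14) − (0)(0) = 336
P_4→P_1: (0)(12) − (24)(-14) = 336
Σ = 1428
Signed area = Σ/2 = 714 (positive ⇒ counter-clockwise traversal).

714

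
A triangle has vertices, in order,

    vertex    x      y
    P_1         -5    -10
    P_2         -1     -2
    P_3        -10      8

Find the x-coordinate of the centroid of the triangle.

-16/3

Apply the surveyor's formula. First the cross-terms c_i = x_i·y_{i+1} − x_{i+1}·y_i:
  0, -28, 140  ⇒  2A = 112, A = 56.
Then Σ (x_i + x_{i+1})·c_i = -1792, so x̄ = -1792 / (6·56) = -16/3.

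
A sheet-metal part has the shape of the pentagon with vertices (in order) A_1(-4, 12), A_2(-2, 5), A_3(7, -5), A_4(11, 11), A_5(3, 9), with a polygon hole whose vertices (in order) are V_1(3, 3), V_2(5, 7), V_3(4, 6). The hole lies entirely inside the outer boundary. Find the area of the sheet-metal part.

123.5

Outer boundary:
Cross-terms: 4, -25, 132, 66, 72  ⇒  Σ = 249
Area = |Σ|/2 = 124.5.
Hole:
Σ = (6) + (2) + (-6) = 2
Area = |Σ|/2 = 1.
Net area = 124.5 − 1 = 123.5.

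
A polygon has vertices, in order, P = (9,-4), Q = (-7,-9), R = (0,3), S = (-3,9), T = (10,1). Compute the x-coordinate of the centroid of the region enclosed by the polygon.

560/263

Apply Gauss's area formula. First the cross-terms c_i = x_i·y_{i+1} − x_{i+1}·y_i:
  -109, -21, 9, -93, -49  ⇒  2A = -263, A = -131.5.
Then Σ (x_i + x_{i+1})·c_i = -1680, so x̄ = -1680 / (6·(-131.5)) = 560/263.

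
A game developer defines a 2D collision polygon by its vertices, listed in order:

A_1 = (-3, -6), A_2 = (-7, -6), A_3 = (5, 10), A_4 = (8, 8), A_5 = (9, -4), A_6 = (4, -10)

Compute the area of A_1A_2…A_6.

A_1→A_2: (-3)(-6) − (-7)(-6) = -24
A_2→A_3: (-7)(10) − (5)(-6) = -40
A_3→A_4: (5)(8) − (8)(10) = -40
A_4→A_5: (8)(-4) − (9)(8) = -104
A_5→A_6: (9)(-10) − (4)(-4) = -74
A_6→A_1: (4)(-6) − (-3)(-10) = -54
Σ = -336
Area = |Σ|/2 = 168.

168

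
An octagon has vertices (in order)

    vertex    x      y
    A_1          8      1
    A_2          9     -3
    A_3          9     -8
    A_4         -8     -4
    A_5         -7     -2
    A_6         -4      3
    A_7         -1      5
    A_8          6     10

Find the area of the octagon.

Σ = (-33) + (-45) + (-100) + (-12) + (-29) + (-17) + (-40) + (-74) = -350
Area = |Σ|/2 = 175.

175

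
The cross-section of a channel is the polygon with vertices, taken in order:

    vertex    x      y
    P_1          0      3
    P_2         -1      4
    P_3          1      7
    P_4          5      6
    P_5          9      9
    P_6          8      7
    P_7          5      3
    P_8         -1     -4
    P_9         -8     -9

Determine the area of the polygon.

65

Apply the surveyor's formula: 2A = Σ (x_i·y_{i+1} − x_{i+1}·y_i), indices taken mod 9.
Σ = (3) + (-11) + (-29) + (-9) + (-9) + (-11) + (-17) + (-23) + (-24) = -130
Area = |Σ|/2 = 65.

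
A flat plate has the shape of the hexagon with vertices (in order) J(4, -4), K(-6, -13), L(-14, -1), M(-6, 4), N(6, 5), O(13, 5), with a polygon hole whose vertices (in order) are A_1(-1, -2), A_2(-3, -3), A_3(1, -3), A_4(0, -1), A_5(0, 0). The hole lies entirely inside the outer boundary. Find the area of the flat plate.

233.5

Outer boundary:
Apply the shoelace (surveyor's) formula: 2A = Σ (x_i·y_{i+1} − x_{i+1}·y_i), indices taken mod 6.
Σ = (-76) + (-176) + (-62) + (-54) + (-35) + (-72) = -475
Area = |Σ|/2 = 237.5.
Hole:
Σ = (-3) + (12) + (-1) + (0) + (0) = 8
Area = |Σ|/2 = 4.
Net area = 237.5 − 4 = 233.5.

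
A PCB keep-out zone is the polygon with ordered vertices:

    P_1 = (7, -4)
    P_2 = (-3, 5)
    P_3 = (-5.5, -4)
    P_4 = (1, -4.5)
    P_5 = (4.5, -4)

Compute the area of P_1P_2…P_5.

Apply the shoelace formula: 2A = Σ (x_i·y_{i+1} − x_{i+1}·y_i), indices taken mod 5.
Σ = (23) + (39.5) + (28.75) + (16.25) + (10) = 117.5
Area = |Σ|/2 = 58.75.

58.75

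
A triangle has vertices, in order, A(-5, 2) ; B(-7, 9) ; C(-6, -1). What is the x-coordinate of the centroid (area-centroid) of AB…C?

Apply the surveyor's formula. First the cross-terms c_i = x_i·y_{i+1} − x_{i+1}·y_i:
  -31, 61, -17  ⇒  2A = 13, A = 6.5.
Then Σ (x_i + x_{i+1})·c_i = -234, so x̄ = -234 / (6·6.5) = -6.

-6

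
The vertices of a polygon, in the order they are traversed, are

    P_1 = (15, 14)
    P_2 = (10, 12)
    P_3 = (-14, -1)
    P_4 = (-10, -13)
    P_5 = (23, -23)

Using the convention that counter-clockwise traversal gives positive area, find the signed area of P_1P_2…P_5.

783

Σ = (40) + (158) + (172) + (529) + (667) = 1566
Signed area = Σ/2 = 783 (positive ⇒ counter-clockwise traversal).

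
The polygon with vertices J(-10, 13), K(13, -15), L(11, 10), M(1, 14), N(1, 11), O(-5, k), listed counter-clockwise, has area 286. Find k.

15

The doubled signed area Σ (x_i y_{i+1} − x_{i+1} y_i) is linear in k.
With k=0 it equals 407; the coefficient of k is 11 (from the two edges through O).
So 11·k + 407 = 2·286 = 572 ⇒ k = 15.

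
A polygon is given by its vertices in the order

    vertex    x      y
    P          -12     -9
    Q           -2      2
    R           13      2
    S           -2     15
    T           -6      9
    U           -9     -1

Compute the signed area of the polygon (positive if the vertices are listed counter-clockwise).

Cross-terms: -42, -30, 199, 72, 87, 69  ⇒  Σ = 355
Signed area = Σ/2 = 177.5 (positive ⇒ counter-clockwise traversal).

177.5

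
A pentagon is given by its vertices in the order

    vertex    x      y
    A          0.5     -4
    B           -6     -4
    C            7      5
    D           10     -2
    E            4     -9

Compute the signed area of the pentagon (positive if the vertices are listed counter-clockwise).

-92.75

Cross-terms: -26, -2, -64, -82, -11.5  ⇒  Σ = -185.5
Signed area = Σ/2 = -92.75 (negative ⇒ clockwise traversal).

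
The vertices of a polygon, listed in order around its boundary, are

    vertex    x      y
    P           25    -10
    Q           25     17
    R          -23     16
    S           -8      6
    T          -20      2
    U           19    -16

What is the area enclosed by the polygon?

1026

Apply the shoelace formula: 2A = Σ (x_i·y_{i+1} − x_{i+1}·y_i), indices taken mod 6.
P→Q: (25)(17) − (25)(-10) = 675
Q→R: (25)(16) − (-23)(17) = 791
R→S: (-23)(6) − (-8)(16) = -10
S→T: (-8)(2) − (-20)(6) = 104
T→U: (-20)(-16) − (19)(2) = 282
U→P: (19)(-10) − (25)(-16) = 210
Σ = 2052
Area = |Σ|/2 = 1026.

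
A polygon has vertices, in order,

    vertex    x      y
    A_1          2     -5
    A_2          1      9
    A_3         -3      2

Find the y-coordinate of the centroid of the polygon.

2

Apply Gauss's area formula. First the cross-terms c_i = x_i·y_{i+1} − x_{i+1}·y_i:
  23, 29, 11  ⇒  2A = 63, A = 31.5.
Then Σ (y_i + y_{i+1})·c_i = 378, so ȳ = 378 / (6·31.5) = 2.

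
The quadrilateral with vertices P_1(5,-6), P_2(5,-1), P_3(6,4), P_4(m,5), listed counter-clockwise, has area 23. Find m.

1

Write out the shoelace sum; only the two edges meeting at P_4 involve m:
2·Area = [(6·5 − m·4) + (m·(-6) − 5·5)] + 51
       = -10·m + 56 = 46
⇒ m = 1.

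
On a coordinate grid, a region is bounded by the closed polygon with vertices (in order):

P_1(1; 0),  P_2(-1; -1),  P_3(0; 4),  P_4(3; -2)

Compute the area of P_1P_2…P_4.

Apply the shoelace formula: 2A = Σ (x_i·y_{i+1} − x_{i+1}·y_i), indices taken mod 4.
P_1→P_2: (1)(-1) − (-1)(0) = -1
P_2→P_3: (-1)(4) − (0)(-1) = -4
P_3→P_4: (0)(-2) − (3)(4) = -12
P_4→P_1: (3)(0) − (1)(-2) = 2
Σ = -15
Area = |Σ|/2 = 7.5.

7.5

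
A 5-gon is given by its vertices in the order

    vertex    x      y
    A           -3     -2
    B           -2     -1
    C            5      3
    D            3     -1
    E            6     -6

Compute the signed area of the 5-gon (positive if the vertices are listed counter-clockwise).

Apply the surveyor's formula: 2A = Σ (x_i·y_{i+1} − x_{i+1}·y_i), indices taken mod 5.
Cross-terms: -1, -1, -14, -12, -30  ⇒  Σ = -58
Signed area = Σ/2 = -29 (negative ⇒ clockwise traversal).

-29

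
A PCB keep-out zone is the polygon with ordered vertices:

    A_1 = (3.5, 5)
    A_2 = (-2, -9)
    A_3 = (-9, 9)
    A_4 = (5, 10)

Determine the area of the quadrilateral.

A_1→A_2: (3.5)(-9) − (-2)(5) = -21.5
A_2→A_3: (-2)(9) − (-9)(-9) = -99
A_3→A_4: (-9)(10) − (5)(9) = -135
A_4→A_1: (5)(5) − (3.5)(10) = -10
Σ = -265.5
Area = |Σ|/2 = 132.75.

132.75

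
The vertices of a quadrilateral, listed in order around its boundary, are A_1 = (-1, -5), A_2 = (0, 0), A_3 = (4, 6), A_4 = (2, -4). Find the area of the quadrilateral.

21

Σ = (0) + (0) + (-28) + (-14) = -42
Area = |Σ|/2 = 21.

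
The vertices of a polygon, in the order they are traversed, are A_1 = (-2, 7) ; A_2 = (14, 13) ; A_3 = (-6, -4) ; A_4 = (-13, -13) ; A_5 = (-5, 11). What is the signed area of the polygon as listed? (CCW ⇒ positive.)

Apply Gauss's area formula: 2A = Σ (x_i·y_{i+1} − x_{i+1}·y_i), indices taken mod 5.
Σ = (-124) + (22) + (26) + (-208) + (-13) = -297
Signed area = Σ/2 = -148.5 (negative ⇒ clockwise traversal).

-148.5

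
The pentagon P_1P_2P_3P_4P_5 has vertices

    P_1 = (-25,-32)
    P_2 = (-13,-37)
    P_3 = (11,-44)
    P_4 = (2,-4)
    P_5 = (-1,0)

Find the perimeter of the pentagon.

|P_1P_2| = √((12)² + (-5)²) = √169 = 13
|P_2P_3| = √((24)² + (-7)²) = √625 = 25
|P_3P_4| = √((-9)² + (40)²) = √1681 = 41
|P_4P_5| = √((-3)² + (4)²) = √25 = 5
|P_5P_1| = √((-24)² + (-32)²) = √1600 = 40
Perimeter = 13 + 25 + 41 + 5 + 40 = 124.

124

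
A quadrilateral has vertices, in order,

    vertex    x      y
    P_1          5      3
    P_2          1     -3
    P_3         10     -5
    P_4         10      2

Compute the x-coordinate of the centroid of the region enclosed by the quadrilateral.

Apply the shoelace formula. First the cross-terms c_i = x_i·y_{i+1} − x_{i+1}·y_i:
  -18, 25, 70, 20  ⇒  2A = 97, A = 48.5.
Then Σ (x_i + x_{i+1})·c_i = 1867, so x̄ = 1867 / (6·48.5) = 1867/291.

1867/291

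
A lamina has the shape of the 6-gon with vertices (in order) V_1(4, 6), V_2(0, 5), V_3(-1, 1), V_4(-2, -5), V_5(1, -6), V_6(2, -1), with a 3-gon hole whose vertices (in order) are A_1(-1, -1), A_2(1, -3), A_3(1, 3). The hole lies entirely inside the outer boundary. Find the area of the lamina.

32

Outer boundary:
Apply the surveyor's formula: 2A = Σ (x_i·y_{i+1} − x_{i+1}·y_i), indices taken mod 6.
Σ = (20) + (5) + (7) + (17) + (11) + (16) = 76
Area = |Σ|/2 = 38.
Hole:
Apply the shoelace (surveyor's) formula: 2A = Σ (x_i·y_{i+1} − x_{i+1}·y_i), indices taken mod 3.
A_1→A_2: (-1)(-3) − (1)(-1) = 4
A_2→A_3: (1)(3) − (1)(-3) = 6
A_3→A_1: (1)(-1) − (-1)(3) = 2
Σ = 12
Area = |Σ|/2 = 6.
Net area = 38 − 6 = 32.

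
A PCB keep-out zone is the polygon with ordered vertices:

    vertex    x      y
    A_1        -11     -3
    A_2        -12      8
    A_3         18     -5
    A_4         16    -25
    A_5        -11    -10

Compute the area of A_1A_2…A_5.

545

Apply the shoelace formula: 2A = Σ (x_i·y_{i+1} − x_{i+1}·y_i), indices taken mod 5.
Cross-terms: -124, -84, -370, -435, -77  ⇒  Σ = -1090
Area = |Σ|/2 = 545.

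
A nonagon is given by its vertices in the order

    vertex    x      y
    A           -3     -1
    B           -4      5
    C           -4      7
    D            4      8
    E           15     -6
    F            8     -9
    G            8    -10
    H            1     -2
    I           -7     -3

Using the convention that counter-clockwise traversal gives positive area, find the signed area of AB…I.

Apply Gauss's area formula: 2A = Σ (x_i·y_{i+1} − x_{i+1}·y_i), indices taken mod 9.
A→B: (-3)(5) − (-4)(-1) = -19
B→C: (-4)(7) − (-4)(5) = -8
C→D: (-4)(8) − (4)(7) = -60
D→E: (4)(-6) − (15)(8) = -144
E→F: (15)(-9) − (8)(-6) = -87
F→G: (8)(-10) − (8)(-9) = -8
G→H: (8)(-2) − (1)(-10) = -6
H→I: (1)(-3) − (-7)(-2) = -17
I→A: (-7)(-1) − (-3)(-3) = -2
Σ = -351
Signed area = Σ/2 = -175.5 (negative ⇒ clockwise traversal).

-175.5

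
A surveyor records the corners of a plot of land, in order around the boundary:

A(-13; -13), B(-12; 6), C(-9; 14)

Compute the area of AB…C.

Σ = (-234) + (-114) + (299) = -49
Area = |Σ|/2 = 24.5.

24.5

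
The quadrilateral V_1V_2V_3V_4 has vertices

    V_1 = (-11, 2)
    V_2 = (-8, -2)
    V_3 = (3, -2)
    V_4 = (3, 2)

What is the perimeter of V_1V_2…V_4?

34

|V_1V_2| = √((3)² + (-4)²) = √25 = 5
|V_2V_3| = √((11)² + (0)²) = √121 = 11
|V_3V_4| = √((0)² + (4)²) = √16 = 4
|V_4V_1| = √((-14)² + (0)²) = √196 = 14
Perimeter = 5 + 11 + 4 + 14 = 34.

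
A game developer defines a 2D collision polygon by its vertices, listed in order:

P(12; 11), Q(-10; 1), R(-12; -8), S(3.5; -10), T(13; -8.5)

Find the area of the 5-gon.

Apply the shoelace formula: 2A = Σ (x_i·y_{i+1} − x_{i+1}·y_i), indices taken mod 5.
P→Q: (12)(1) − (-10)(11) = 122
Q→R: (-10)(-8) − (-12)(1) = 92
R→S: (-12)(-10) − (3.5)(-8) = 148
S→T: (3.5)(-8.5) − (13)(-10) = 100.25
T→P: (13)(11) − (12)(-8.5) = 245
Σ = 707.25
Area = |Σ|/2 = 353.625.

353.625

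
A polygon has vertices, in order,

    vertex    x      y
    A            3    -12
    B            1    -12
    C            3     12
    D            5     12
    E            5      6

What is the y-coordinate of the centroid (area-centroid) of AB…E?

Apply the shoelace (surveyor's) formula. First the cross-terms c_i = x_i·y_{i+1} − x_{i+1}·y_i:
  -24, 48, -24, -30, -78  ⇒  2A = -108, A = -54.
Then Σ (y_i + y_{i+1})·c_i = -72, so ȳ = -72 / (6·(-54)) = 2/9.

2/9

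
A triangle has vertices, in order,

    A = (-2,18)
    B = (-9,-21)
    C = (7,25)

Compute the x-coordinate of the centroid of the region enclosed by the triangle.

Apply the shoelace (surveyor's) formula. First the cross-terms c_i = x_i·y_{i+1} − x_{i+1}·y_i:
  204, -78, 176  ⇒  2A = 302, A = 151.
Then Σ (x_i + x_{i+1})·c_i = -1208, so x̄ = -1208 / (6·151) = -4/3.

-4/3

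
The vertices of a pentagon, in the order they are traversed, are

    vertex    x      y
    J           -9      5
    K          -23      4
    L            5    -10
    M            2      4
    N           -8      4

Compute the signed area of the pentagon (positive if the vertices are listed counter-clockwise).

182.5

Σ = (79) + (210) + (40) + (40) + (-4) = 365
Signed area = Σ/2 = 182.5 (positive ⇒ counter-clockwise traversal).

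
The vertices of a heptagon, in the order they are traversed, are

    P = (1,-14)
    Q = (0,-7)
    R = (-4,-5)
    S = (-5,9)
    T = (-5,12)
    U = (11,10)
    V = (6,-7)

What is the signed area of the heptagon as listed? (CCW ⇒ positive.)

-253.5

Apply the shoelace (surveyor's) formula: 2A = Σ (x_i·y_{i+1} − x_{i+1}·y_i), indices taken mod 7.
Cross-terms: -7, -28, -61, -15, -182, -137, -77  ⇒  Σ = -507
Signed area = Σ/2 = -253.5 (negative ⇒ clockwise traversal).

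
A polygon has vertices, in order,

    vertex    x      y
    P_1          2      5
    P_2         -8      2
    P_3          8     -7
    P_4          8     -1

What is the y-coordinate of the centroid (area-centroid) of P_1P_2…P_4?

Apply the shoelace (surveyor's) formula. First the cross-terms c_i = x_i·y_{i+1} − x_{i+1}·y_i:
  44, 40, 48, 42  ⇒  2A = 174, A = 87.
Then Σ (y_i + y_{i+1})·c_i = -108, so ȳ = -108 / (6·87) = -6/29.

-6/29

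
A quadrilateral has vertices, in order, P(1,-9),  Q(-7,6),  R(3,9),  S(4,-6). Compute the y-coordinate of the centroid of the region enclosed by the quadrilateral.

Apply the shoelace formula. First the cross-terms c_i = x_i·y_{i+1} − x_{i+1}·y_i:
  -57, -81, -54, -30  ⇒  2A = -222, A = -111.
Then Σ (y_i + y_{i+1})·c_i = -756, so ȳ = -756 / (6·(-111)) = 42/37.

42/37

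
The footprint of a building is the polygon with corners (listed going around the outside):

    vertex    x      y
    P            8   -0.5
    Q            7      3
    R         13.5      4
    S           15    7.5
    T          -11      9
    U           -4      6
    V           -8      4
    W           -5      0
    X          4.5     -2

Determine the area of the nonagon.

159.75

Σ = (27.5) + (-12.5) + (41.25) + (217.5) + (-30) + (32) + (20) + (10) + (13.75) = 319.5
Area = |Σ|/2 = 159.75.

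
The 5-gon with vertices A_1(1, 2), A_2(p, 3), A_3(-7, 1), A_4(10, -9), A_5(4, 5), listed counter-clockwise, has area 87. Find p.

The doubled signed area Σ (x_i y_{i+1} − x_{i+1} y_i) is linear in p.
With p=0 it equals 166; the coefficient of p is -1 (from the two edges through A_2).
So -1·p + 166 = 2·87 = 174 ⇒ p = -8.

-8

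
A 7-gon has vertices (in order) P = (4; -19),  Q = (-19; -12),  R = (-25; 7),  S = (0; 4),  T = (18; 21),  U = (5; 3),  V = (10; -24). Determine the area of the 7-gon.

Apply the shoelace formula: 2A = Σ (x_i·y_{i+1} − x_{i+1}·y_i), indices taken mod 7.
Σ = (-409) + (-433) + (-100) + (-72) + (-51) + (-150) + (-94) = -1309
Area = |Σ|/2 = 654.5.

654.5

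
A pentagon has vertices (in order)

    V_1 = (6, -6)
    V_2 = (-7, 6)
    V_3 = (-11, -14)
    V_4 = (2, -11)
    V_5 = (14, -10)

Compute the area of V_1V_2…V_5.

208.5

Apply the shoelace (surveyor's) formula: 2A = Σ (x_i·y_{i+1} − x_{i+1}·y_i), indices taken mod 5.
Σ = (-6) + (164) + (149) + (134) + (-24) = 417
Area = |Σ|/2 = 208.5.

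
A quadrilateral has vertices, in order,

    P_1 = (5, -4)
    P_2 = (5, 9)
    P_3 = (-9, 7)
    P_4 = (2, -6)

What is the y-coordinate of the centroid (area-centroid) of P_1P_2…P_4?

Apply Gauss's area formula. First the cross-terms c_i = x_i·y_{i+1} − x_{i+1}·y_i:
  65, 116, 40, 22  ⇒  2A = 243, A = 121.5.
Then Σ (y_i + y_{i+1})·c_i = 2001, so ȳ = 2001 / (6·121.5) = 667/243.

667/243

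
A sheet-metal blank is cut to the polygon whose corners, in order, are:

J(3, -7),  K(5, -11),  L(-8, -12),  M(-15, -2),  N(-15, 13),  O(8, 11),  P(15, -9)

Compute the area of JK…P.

559.5

Apply the surveyor's formula: 2A = Σ (x_i·y_{i+1} − x_{i+1}·y_i), indices taken mod 7.
J→K: (3)(-11) − (5)(-7) = 2
K→L: (5)(-12) − (-8)(-11) = -148
L→M: (-8)(-2) − (-15)(-12) = -164
M→N: (-15)(13) − (-15)(-2) = -225
N→O: (-15)(11) − (8)(13) = -269
O→P: (8)(-9) − (15)(11) = -237
P→J: (15)(-7) − (3)(-9) = -78
Σ = -1119
Area = |Σ|/2 = 559.5.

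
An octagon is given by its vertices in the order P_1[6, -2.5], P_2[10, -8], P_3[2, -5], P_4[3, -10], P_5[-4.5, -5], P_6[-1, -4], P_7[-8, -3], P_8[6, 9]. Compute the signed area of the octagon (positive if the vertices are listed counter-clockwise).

-130.5

Apply the shoelace (surveyor's) formula: 2A = Σ (x_i·y_{i+1} − x_{i+1}·y_i), indices taken mod 8.
Cross-terms: -23, -34, -5, -60, 13, -29, -54, -69  ⇒  Σ = -261
Signed area = Σ/2 = -130.5 (negative ⇒ clockwise traversal).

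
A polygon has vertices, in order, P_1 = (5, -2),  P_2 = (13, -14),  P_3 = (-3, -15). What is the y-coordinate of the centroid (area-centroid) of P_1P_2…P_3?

-31/3

Apply the shoelace (surveyor's) formula. First the cross-terms c_i = x_i·y_{i+1} − x_{i+1}·y_i:
  -44, -237, 81  ⇒  2A = -200, A = -100.
Then Σ (y_i + y_{i+1})·c_i = 6200, so ȳ = 6200 / (6·(-100)) = -31/3.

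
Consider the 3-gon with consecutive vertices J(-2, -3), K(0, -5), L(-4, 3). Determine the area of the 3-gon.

4

Apply the surveyor's formula: 2A = Σ (x_i·y_{i+1} − x_{i+1}·y_i), indices taken mod 3.
Σ = (10) + (-20) + (18) = 8
Area = |Σ|/2 = 4.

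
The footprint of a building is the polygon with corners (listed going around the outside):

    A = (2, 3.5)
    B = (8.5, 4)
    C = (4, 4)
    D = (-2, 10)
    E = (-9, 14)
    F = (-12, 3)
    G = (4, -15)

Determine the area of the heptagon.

229.625

Apply Gauss's area formula: 2A = Σ (x_i·y_{i+1} − x_{i+1}·y_i), indices taken mod 7.
Cross-terms: -21.75, 18, 48, 62, 141, 168, 44  ⇒  Σ = 459.25
Area = |Σ|/2 = 229.625.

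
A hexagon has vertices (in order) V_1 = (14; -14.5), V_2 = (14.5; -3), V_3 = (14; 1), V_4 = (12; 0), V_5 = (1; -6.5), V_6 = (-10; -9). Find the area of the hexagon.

Apply the shoelace formula: 2A = Σ (x_i·y_{i+1} − x_{i+1}·y_i), indices taken mod 6.
Σ = (168.25) + (56.5) + (-12) + (-78) + (-74) + (271) = 331.75
Area = |Σ|/2 = 165.875.

165.875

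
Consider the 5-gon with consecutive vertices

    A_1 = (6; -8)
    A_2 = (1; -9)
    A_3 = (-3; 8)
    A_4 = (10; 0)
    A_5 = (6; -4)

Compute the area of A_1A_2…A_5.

104.5

Σ = (-46) + (-19) + (-80) + (-40) + (-24) = -209
Area = |Σ|/2 = 104.5.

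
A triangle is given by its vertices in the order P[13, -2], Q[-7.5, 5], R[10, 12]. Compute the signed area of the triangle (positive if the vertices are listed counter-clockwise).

Apply the shoelace (surveyor's) formula: 2A = Σ (x_i·y_{i+1} − x_{i+1}·y_i), indices taken mod 3.
Σ = (50) + (-140) + (-176) = -266
Signed area = Σ/2 = -133 (negative ⇒ clockwise traversal).

-133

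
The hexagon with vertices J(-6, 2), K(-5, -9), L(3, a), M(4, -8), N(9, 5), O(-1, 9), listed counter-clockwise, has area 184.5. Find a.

-8

Write out the shoelace sum; only the two edges meeting at L involve a:
2·Area = [((-5)·a − 3·(-9)) + (3·(-8) − 4·a)] + 294
       = -9·a + 297 = 369
⇒ a = -8.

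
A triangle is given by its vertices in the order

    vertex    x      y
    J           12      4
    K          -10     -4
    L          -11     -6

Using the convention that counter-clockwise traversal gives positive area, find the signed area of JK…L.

J→K: (12)(-4) − (-10)(4) = -8
K→L: (-10)(-6) − (-11)(-4) = 16
L→J: (-11)(4) − (12)(-6) = 28
Σ = 36
Signed area = Σ/2 = 18 (positive ⇒ counter-clockwise traversal).

18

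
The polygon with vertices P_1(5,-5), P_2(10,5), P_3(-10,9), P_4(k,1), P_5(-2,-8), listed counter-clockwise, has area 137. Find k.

-1

The doubled signed area Σ (x_i y_{i+1} − x_{i+1} y_i) is linear in k.
With k=0 it equals 257; the coefficient of k is -17 (from the two edges through P_4).
So -17·k + 257 = 2·137 = 274 ⇒ k = -1.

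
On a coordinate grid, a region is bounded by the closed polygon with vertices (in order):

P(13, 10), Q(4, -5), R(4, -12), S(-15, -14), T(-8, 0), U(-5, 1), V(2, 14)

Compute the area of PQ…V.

Σ = (-105) + (-28) + (-236) + (-112) + (-8) + (-72) + (-162) = -723
Area = |Σ|/2 = 361.5.

361.5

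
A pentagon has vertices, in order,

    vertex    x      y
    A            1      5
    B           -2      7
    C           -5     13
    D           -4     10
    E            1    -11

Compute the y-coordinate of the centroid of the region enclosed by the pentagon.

Apply the shoelace (surveyor's) formula. First the cross-terms c_i = x_i·y_{i+1} − x_{i+1}·y_i:
  17, 9, 2, 34, 16  ⇒  2A = 78, A = 39.
Then Σ (y_i + y_{i+1})·c_i = 300, so ȳ = 300 / (6·39) = 50/39.

50/39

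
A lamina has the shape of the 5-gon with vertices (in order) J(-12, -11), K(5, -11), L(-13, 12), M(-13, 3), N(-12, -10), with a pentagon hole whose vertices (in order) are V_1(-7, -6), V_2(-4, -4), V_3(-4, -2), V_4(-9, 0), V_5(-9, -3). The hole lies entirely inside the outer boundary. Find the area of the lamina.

180.5

Outer boundary:
Apply the shoelace formula: 2A = Σ (x_i·y_{i+1} − x_{i+1}·y_i), indices taken mod 5.
Σ = (187) + (-83) + (117) + (166) + (12) = 399
Area = |Σ|/2 = 199.5.
Hole:
Apply Gauss's area formula: 2A = Σ (x_i·y_{i+1} − x_{i+1}·y_i), indices taken mod 5.
Cross-terms: 4, -8, -18, 27, 33  ⇒  Σ = 38
Area = |Σ|/2 = 19.
Net area = 199.5 − 19 = 180.5.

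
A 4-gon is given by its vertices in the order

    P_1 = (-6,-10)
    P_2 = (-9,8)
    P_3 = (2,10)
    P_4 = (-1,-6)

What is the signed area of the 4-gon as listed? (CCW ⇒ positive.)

Σ = (-138) + (-106) + (-2) + (-26) = -272
Signed area = Σ/2 = -136 (negative ⇒ clockwise traversal).

-136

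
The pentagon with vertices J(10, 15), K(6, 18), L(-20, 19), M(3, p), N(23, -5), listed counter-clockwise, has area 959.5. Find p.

Write out the shoelace sum; only the two edges meeting at M involve p:
2·Area = [((-20)·p − 3·19) + (3·(-5) − 23·p)] + 959
       = -43·p + 887 = 1919
⇒ p = -24.

-24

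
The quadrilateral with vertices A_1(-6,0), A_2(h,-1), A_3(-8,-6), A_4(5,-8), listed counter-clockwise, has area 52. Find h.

-10

Write out the shoelace sum; only the two edges meeting at A_2 involve h:
2·Area = [((-6)·(-1) − h·0) + (h·(-6) − (-8)·(-1))] + 46
       = -6·h + 44 = 104
⇒ h = -10.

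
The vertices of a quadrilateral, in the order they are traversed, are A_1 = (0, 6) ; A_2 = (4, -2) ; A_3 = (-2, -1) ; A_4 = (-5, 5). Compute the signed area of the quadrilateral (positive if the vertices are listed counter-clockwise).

-38.5

Apply the shoelace (surveyor's) formula: 2A = Σ (x_i·y_{i+1} − x_{i+1}·y_i), indices taken mod 4.
Cross-terms: -24, -8, -15, -30  ⇒  Σ = -77
Signed area = Σ/2 = -38.5 (negative ⇒ clockwise traversal).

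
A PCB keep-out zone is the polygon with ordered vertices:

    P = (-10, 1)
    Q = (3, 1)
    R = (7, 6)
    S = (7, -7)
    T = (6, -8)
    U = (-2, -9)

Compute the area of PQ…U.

Apply Gauss's area formula: 2A = Σ (x_i·y_{i+1} − x_{i+1}·y_i), indices taken mod 6.
Cross-terms: -13, 11, -91, -14, -70, -92  ⇒  Σ = -269
Area = |Σ|/2 = 134.5.

134.5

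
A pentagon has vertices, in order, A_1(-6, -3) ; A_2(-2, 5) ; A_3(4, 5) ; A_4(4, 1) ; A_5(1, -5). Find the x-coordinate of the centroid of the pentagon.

Apply the surveyor's formula. First the cross-terms c_i = x_i·y_{i+1} − x_{i+1}·y_i:
  -36, -30, -16, -21, -33  ⇒  2A = -136, A = -68.
Then Σ (x_i + x_{i+1})·c_i = 160, so x̄ = 160 / (6·(-68)) = -20/51.

-20/51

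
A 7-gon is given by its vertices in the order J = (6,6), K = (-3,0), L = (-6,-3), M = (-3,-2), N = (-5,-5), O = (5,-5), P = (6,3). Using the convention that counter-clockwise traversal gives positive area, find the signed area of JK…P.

Apply the surveyor's formula: 2A = Σ (x_i·y_{i+1} − x_{i+1}·y_i), indices taken mod 7.
J→K: (6)(0) − (-3)(6) = 18
K→L: (-3)(-3) − (-6)(0) = 9
L→M: (-6)(-2) − (-3)(-3) = 3
M→N: (-3)(-5) − (-5)(-2) = 5
N→O: (-5)(-5) − (5)(-5) = 50
O→P: (5)(3) − (6)(-5) = 45
P→J: (6)(6) − (6)(3) = 18
Σ = 148
Signed area = Σ/2 = 74 (positive ⇒ counter-clockwise traversal).

74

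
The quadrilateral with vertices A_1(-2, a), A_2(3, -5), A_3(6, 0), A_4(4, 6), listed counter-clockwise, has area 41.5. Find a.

Write out the shoelace sum; only the two edges meeting at A_1 involve a:
2·Area = [(4·a − (-2)·6) + ((-2)·(-5) − 3·a)] + 66
       = 1·a + 88 = 83
⇒ a = -5.

-5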